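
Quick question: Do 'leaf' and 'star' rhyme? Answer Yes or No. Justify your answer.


Rime (stressed vowel + following sounds) of 'leaf': -eaf = /iːf/
Rime of 'star': -ar = /ɑːr/
/iːf/ and /ɑːr/ are different ending sounds, so the words do not rhyme.

No


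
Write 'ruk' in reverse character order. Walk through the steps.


Reverse 'ruk' character by character: 'kur'.

kur


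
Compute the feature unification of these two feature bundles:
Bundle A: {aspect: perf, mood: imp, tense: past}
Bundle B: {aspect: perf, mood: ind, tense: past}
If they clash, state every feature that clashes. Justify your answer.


Compare features:
aspect: A=perf vs B=perf -> unified: perf
mood: A=imp vs B=ind -> CLASH
tense: A=past vs B=past -> unified: past
Clash detected on feature 'mood' (imp vs ind); unification fails.

CLASH on 'mood' (imp vs ind)


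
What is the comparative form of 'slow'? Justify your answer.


Apply comparative formation (add -er): 'slow' -> 'slower'.

slower


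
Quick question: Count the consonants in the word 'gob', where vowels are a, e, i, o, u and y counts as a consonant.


Consonants in 'gob': g, b = 2 consonants.

2


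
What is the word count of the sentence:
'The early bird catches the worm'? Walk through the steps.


Split into words: The | early | bird | catches | the | worm = 6 words.

6


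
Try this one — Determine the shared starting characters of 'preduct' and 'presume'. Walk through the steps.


Compare from the start: 3 characters match: 'pre'. Mismatch at position 4: 'd' vs 's'.

pre


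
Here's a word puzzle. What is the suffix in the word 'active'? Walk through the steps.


The word 'active' = 'act' (root) + '-ive' (suffix). The suffix is '-ive'.

ive


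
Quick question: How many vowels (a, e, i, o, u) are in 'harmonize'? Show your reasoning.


Vowels in 'harmonize': a, o, i, e = 4 vowels.

4


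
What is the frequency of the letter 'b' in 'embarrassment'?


Letter 'b' in 'embarrassment': found at position(s) 3 = 1 occurrence(s).

1


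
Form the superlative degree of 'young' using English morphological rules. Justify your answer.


Apply superlative formation (add -est): 'young' -> 'youngest'.

youngest


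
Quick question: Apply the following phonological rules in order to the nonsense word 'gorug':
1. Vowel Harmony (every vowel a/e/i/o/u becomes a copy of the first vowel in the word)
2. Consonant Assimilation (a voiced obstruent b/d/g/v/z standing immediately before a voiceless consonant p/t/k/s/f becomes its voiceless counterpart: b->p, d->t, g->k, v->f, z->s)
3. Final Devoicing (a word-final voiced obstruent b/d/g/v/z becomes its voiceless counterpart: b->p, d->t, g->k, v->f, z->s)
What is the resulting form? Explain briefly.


Starting form: 'gorug'
Rule 1: Vowel Harmony: all vowels become 'o' (matching first vowel). 'gorug' -> 'gorog'
Rule 2: Consonant Assimilation: no voiced obstruent (b/d/g/v/z) stands immediately before a voiceless consonant (p/t/k/s/f). No change.
Rule 3: Final Devoicing: word-final voiced obstruent 'g' becomes voiceless 'k'. 'gorog' -> 'gorok'
Final form: 'gorok'

gorok


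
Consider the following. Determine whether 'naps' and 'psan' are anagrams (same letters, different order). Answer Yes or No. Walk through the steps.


Sorted letters of 'naps': 'anps'
Sorted letters of 'psan': 'anps'
They match.

Yes


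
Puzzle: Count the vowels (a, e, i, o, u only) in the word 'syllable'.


Vowels in 'syllable': a, e = 2 vowels.

2


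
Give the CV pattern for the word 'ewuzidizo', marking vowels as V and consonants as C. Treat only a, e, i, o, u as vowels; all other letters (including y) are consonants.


Letter mapping: e = V, w = C, u = V, z = C, i = V, d = C, i = V, z = C, o = V.

VCVCVCVCV


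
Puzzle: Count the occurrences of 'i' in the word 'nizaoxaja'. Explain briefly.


Letter 'i' in 'nizaoxaja': found at position(s) 2 = 1 occurrence(s).

1


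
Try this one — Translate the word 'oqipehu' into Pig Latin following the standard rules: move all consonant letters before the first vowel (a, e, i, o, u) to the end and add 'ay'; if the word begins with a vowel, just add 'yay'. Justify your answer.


'oqipehu' starts with a vowel, so add 'yay': 'oqipehuyay'.

oqipehuyay


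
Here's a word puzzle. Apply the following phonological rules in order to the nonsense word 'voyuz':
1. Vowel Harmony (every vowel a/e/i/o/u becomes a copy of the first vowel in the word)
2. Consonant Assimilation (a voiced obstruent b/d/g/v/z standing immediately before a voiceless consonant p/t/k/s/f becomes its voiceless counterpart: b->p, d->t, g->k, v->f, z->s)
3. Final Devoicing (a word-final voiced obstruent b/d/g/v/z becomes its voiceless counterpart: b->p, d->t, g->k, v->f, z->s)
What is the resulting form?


Starting form: 'voyuz'
Rule 1: Vowel Harmony: all vowels become 'o' (matching first vowel). 'voyuz' -> 'voyoz'
Rule 2: Consonant Assimilation: no voiced obstruent (b/d/g/v/z) stands immediately before a voiceless consonant (p/t/k/s/f). No change.
Rule 3: Final Devoicing: word-final voiced obstruent 'z' becomes voiceless 's'. 'voyoz' -> 'voyos'
Final form: 'voyos'

voyos


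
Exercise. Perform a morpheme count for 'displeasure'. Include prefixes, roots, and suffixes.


Decomposition: dis- (prefix) + please (root) + -ure (suffix) = 3 morpheme(s)

3 morphemes


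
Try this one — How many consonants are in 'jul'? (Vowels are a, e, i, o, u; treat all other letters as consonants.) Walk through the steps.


Consonants in 'jul': j, l = 2 consonants.

2


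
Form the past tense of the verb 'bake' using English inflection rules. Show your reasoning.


Apply rule: Add -d (word ends in -e). 'bake' becomes 'baked'.

baked


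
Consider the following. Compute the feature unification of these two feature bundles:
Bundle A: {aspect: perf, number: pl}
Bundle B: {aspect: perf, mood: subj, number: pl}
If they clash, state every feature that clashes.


Compare features:
aspect: A=perf vs B=perf -> unified: perf
mood: A=_ vs B=subj -> unified: subj
number: A=pl vs B=pl -> unified: pl
No clashes found.

Unified: {aspect: perf, mood: subj, number: pl}


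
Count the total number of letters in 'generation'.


Spell out 'generation' and number each letter: g(1), e(2), n(3), e(4), r(5), a(6), t(7), i(8), o(9), n(10). Total: 10 letters.

10


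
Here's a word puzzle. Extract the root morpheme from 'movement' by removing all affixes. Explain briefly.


Remove suffix '-ment' from 'movement' to get root 'move'.

move


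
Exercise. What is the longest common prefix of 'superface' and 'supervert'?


Compare from the start: 5 characters match: 'super'. Mismatch at position 6: 'f' vs 'v'.

super


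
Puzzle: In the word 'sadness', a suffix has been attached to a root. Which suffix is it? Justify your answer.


The word 'sadness' = 'sad' (root) + '-ness' (suffix). The suffix is '-ness'.

ness


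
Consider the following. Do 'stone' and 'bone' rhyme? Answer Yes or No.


Rime (stressed vowel + following sounds) of 'stone': -one = /oʊn/
Rime of 'bone': -one = /oʊn/
/oʊn/ and /oʊn/ are the same ending sound, so the words rhyme.

Yes


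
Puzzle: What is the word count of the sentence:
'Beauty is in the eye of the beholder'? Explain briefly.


Split into words: Beauty | is | in | the | eye | of | the | beholder = 8 words.

8


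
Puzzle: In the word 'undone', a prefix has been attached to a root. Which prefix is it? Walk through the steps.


The word 'undone' = 'un' (prefix) + 'done' (root). The prefix is 'un'.

un


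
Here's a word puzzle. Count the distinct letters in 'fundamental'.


Unique letters in 'fundamental': {a, d, e, f, l, m, n, t, u} = 9 distinct letters.

9


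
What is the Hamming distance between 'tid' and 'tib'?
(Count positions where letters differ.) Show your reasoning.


Alignment:
Position 1: 't' vs 't' = match
Position 2: 'i' vs 'i' = match
Position 3: 'd' vs 'b' = DIFFER
Total differences: 1

1


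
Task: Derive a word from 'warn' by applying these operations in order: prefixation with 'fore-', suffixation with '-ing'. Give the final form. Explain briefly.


Step 1: Add prefix 'fore-' to 'warn' = 'forewarn'
Step 2: Add suffix '-ing' to 'forewarn' = 'forewarning'

forewarning


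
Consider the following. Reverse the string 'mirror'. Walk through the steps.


Reverse 'mirror' character by character: 'rorrim'.

rorrim


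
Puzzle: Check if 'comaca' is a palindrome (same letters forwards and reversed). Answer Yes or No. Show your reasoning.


Forward: 'comaca'
Reversed: 'acamoc'
They differ.

No


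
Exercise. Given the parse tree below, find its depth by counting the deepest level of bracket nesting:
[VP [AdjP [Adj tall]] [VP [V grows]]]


Count bracket nesting levels:
'[' at pos 0: depth = 1
'[' at pos 4: depth = 2
'[' at pos 10: depth = 3
'[' at pos 22: depth = 2
'[' at pos 26: depth = 3
Maximum depth reached: 3

3


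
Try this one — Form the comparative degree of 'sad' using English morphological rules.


Apply comparative formation (double final consonant, add -er): 'sad' -> 'sadder'.

sadder


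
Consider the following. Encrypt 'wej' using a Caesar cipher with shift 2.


Shift each letter by 2: w -> y, e -> g, j -> l. Result: 'ygl'.

ygl


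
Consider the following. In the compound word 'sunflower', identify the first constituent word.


Split 'sunflower' into 'sun' + 'flower'. The first part is 'sun'.

sun


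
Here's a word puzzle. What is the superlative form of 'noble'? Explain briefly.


Apply superlative formation (ends in e: add -st): 'noble' -> 'noblest'.

noblest


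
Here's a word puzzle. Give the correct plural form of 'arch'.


Apply rule: Add -es (sibilant/fricative ending). 'arch' becomes 'arches'.

arches


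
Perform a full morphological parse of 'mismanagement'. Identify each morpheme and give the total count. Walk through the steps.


Step 1: Identify prefix: 'mis' (meaning: wrongly)
Step 2: Identify root: 'manage'
Step 3: Identify suffix(es): 'ment'
Decomposition: mis- (prefix: wrongly) + manage (root) + -ment (suffix: action/result)
Total morphemes: 3

3 morphemes (mis- (prefix: wrongly) + manage (root) + -ment (suffix: action/result))


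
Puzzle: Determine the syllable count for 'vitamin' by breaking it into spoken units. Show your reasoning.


Break 'vitamin' into syllables: vi-ta-min -> vi | ta | min = 3 syllables

3 syllables


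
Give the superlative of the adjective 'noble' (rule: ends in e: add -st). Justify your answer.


Apply superlative formation (ends in e: add -st): 'noble' -> 'noblest'.

noblest


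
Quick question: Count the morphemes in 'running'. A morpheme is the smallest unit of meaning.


Decomposition: run (root) + -ing (suffix) = 2 morpheme(s)

2 morphemes


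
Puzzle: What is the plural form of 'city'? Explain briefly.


Apply rule: Change -y to -ies (consonant + y). 'city' becomes 'cities'.

cities


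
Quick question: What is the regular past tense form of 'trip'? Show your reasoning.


Apply rule: Double final consonant and add -ed. 'trip' becomes 'tripped'.

tripped


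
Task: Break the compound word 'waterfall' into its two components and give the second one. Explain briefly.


Split 'waterfall' into 'water' + 'fall'. The second part is 'fall'.

fall


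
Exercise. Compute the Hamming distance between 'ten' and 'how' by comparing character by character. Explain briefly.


Alignment:
Position 1: 't' vs 'h' = DIFFER
Position 2: 'e' vs 'o' = DIFFER
Position 3: 'n' vs 'w' = DIFFER
Total differences: 3

3


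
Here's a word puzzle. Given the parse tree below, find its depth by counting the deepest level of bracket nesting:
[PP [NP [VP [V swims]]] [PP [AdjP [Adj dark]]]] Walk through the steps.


Count bracket nesting levels:
'[' at pos 0: depth = 1
'[' at pos 4: depth = 2
'[' at pos 8: depth = 3
'[' at pos 12: depth = 4
'[' at pos 24: depth = 2
'[' at pos 28: depth = 3
'[' at pos 34: depth = 4
Maximum depth reached: 4

4


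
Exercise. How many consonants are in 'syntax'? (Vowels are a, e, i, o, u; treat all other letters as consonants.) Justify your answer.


Consonants in 'syntax': s, y, n, t, x = 5 consonants.

5


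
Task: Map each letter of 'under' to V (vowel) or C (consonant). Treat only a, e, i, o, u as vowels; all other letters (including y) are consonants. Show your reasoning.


Letter mapping: u = V, n = C, d = C, e = V, r = C.

VCCVC


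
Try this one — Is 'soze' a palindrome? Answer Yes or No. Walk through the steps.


Forward: 'soze'
Reversed: 'ezos'
They differ.

No


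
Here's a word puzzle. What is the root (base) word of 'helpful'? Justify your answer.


Remove suffix '-ful' from 'helpful' to get root 'help'.

help


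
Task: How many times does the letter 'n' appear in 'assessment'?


Letter 'n' in 'assessment': found at position(s) 9 = 1 occurrence(s).

1


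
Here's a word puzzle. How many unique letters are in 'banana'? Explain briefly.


Unique letters in 'banana': {a, b, n} = 3 distinct letters.

3


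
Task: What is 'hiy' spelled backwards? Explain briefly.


Reverse 'hiy' character by character: 'yih'.

yih


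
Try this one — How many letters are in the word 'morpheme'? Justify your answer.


Spell out 'morpheme' and number each letter: m(1), o(2), r(3), p(4), h(5), e(6), m(7), e(8). Total: 8 letters.

8


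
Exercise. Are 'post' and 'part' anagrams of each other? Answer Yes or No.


Sorted letters of 'post': 'opst'
Sorted letters of 'part': 'aprt'
They do not match.

No


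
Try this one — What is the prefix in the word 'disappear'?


The word 'disappear' = 'dis' (prefix) + 'appear' (root). The prefix is 'dis'.

dis


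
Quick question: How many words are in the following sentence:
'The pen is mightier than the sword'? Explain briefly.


Split into words: The | pen | is | mightier | than | the | sword = 7 words.

7


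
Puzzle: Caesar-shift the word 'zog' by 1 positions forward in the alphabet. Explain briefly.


Shift each letter by 1: z -> a, o -> p, g -> h. Result: 'aph'.

aph


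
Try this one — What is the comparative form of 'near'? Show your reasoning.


Apply comparative formation (add -er): 'near' -> 'nearer'.

nearer


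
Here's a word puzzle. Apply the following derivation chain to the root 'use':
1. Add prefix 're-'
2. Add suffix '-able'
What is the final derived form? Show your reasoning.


Step 1: Add prefix 're-' to 'use' = 'reuse'
Step 2: Add suffix '-able' to 'reuse' = 'reusable'

reusable


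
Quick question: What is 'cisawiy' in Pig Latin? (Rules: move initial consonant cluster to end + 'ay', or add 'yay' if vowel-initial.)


'cisawiy': move consonant cluster 'c' to end and add 'ay': 'isawiycay'.

isawiycay


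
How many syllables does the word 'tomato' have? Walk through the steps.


Break 'tomato' into syllables: to-ma-to -> to | ma | to = 3 syllables

3 syllables


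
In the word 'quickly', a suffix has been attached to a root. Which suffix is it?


The word 'quickly' = 'quick' (root) + '-ly' (suffix). The suffix is '-ly'.

ly


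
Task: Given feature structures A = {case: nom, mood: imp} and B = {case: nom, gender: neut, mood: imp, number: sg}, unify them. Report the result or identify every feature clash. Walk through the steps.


Compare features:
case: A=nom vs B=nom -> unified: nom
gender: A=_ vs B=neut -> unified: neut
mood: A=imp vs B=imp -> unified: imp
number: A=_ vs B=sg -> unified: sg
No clashes found.

Unified: {case: nom, gender: neut, mood: imp, number: sg}


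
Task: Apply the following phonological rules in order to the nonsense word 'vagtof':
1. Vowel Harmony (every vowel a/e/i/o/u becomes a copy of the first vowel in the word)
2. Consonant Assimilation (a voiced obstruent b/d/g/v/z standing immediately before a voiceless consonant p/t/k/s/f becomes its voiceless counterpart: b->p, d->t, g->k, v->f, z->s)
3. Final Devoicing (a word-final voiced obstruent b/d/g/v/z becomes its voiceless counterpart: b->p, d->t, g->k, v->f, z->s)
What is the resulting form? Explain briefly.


Starting form: 'vagtof'
Rule 1: Vowel Harmony: all vowels become 'a' (matching first vowel). 'vagtof' -> 'vagtaf'
Rule 2: Consonant Assimilation: voiced obstruent before voiceless consonant becomes voiceless ('gt' -> 'kt'). 'vagtaf' -> 'vaktaf'
Rule 3: Final Devoicing: final consonant 'f' is not one of the voiced obstruents b/d/g/v/z. No change.
Final form: 'vaktaf'

vaktaf


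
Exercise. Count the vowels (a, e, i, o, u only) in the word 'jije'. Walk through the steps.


Vowels in 'jije': i, e = 2 vowels.

2


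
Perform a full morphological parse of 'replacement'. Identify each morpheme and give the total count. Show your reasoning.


Step 1: Identify prefix: 're' (meaning: again)
Step 2: Identify root: 'place'
Step 3: Identify suffix(es): 'ment'
Decomposition: re- (prefix: again) + place (root) + -ment (suffix: action/result)
Total morphemes: 3

3 morphemes (re- (prefix: again) + place (root) + -ment (suffix: action/result))


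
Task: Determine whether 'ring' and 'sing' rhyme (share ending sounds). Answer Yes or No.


Rime (stressed vowel + following sounds) of 'ring': -ing = /ɪŋ/
Rime of 'sing': -ing = /ɪŋ/
/ɪŋ/ and /ɪŋ/ are the same ending sound, so the words rhyme.

Yes


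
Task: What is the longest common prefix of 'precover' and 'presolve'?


Compare from the start: 3 characters match: 'pre'. Mismatch at position 4: 'c' vs 's'.

pre


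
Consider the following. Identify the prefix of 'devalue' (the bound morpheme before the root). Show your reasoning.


The word 'devalue' = 'de' (prefix) + 'value' (root). The prefix is 'de'.

de


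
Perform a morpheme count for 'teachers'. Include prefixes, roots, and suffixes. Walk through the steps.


Decomposition: teach (root) + -er (suffix) + -s (plural) = 3 morpheme(s)

3 morphemes


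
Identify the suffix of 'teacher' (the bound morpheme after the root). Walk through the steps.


The word 'teacher' = 'teach' (root) + '-er' (suffix). The suffix is '-er'.

er


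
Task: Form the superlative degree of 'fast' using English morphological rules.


Apply superlative formation (add -est): 'fast' -> 'fastest'.

fastest


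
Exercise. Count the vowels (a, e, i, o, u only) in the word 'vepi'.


Vowels in 'vepi': e, i = 2 vowels.

2


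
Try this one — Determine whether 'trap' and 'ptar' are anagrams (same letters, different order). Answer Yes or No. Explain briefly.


Sorted letters of 'trap': 'aprt'
Sorted letters of 'ptar': 'aprt'
They match.

Yes


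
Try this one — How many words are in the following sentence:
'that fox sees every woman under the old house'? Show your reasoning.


Split into words: that | fox | sees | every | woman | under | the | old | house = 9 words.

9


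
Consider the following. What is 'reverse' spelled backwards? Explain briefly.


Reverse 'reverse' character by character: 'esrever'.

esrever


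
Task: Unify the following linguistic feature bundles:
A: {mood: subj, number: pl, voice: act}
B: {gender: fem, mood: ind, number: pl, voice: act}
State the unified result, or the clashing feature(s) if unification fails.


Compare features:
gender: A=_ vs B=fem -> unified: fem
mood: A=subj vs B=ind -> CLASH
number: A=pl vs B=pl -> unified: pl
voice: A=act vs B=act -> unified: act
Clash detected on feature 'mood' (subj vs ind); unification fails.

CLASH on 'mood' (subj vs ind)


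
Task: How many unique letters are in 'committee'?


Unique letters in 'committee': {c, e, i, m, o, t} = 6 distinct letters.

6


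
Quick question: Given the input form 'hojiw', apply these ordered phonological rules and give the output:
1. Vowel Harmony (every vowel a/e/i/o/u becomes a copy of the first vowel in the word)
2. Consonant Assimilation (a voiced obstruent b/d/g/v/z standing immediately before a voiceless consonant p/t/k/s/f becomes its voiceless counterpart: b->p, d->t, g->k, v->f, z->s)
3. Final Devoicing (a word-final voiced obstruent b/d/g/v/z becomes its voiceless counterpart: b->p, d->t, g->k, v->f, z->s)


Starting form: 'hojiw'
Rule 1: Vowel Harmony: all vowels become 'o' (matching first vowel). 'hojiw' -> 'hojow'
Rule 2: Consonant Assimilation: no voiced obstruent (b/d/g/v/z) stands immediately before a voiceless consonant (p/t/k/s/f). No change.
Rule 3: Final Devoicing: final consonant 'w' is not one of the voiced obstruents b/d/g/v/z. No change.
Final form: 'hojow'

hojow


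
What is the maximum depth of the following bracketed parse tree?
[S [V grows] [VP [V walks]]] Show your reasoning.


Count bracket nesting levels:
'[' at pos 0: depth = 1
'[' at pos 3: depth = 2
'[' at pos 13: depth = 2
'[' at pos 17: depth = 3
Maximum depth reached: 3

3


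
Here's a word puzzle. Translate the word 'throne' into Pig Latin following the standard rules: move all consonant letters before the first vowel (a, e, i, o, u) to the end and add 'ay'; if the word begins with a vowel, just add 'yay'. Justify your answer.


'throne': move consonant cluster 'thr' to end and add 'ay': 'onethray'.

onethray


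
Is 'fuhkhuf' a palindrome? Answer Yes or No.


Forward: 'fuhkhuf'
Reversed: 'fuhkhuf'
They are identical.

Yes


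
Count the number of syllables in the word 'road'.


Break 'road' into syllables: road -> road = 1 syllable

1 syllable


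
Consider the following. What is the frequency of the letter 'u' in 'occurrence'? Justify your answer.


Letter 'u' in 'occurrence': found at position(s) 4 = 1 occurrence(s).

1


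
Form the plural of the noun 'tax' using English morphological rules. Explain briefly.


Apply rule: Add -es (sibilant/fricative ending). 'tax' becomes 'taxes'.

taxes


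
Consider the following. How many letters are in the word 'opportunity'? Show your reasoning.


Spell out 'opportunity' and number each letter: o(1), p(2), p(3), o(4), r(5), t(6), u(7), n(8), i(9), t(10), y(11). Total: 11 letters.

11


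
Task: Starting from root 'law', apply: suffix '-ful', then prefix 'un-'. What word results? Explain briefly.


Step 1: Add suffix '-ful' to 'law' = 'lawful'
Step 2: Add prefix 'un-' to 'lawful' = 'unlawful'

unlawful


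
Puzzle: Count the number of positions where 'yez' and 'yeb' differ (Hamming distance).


Alignment:
Position 1: 'y' vs 'y' = match
Position 2: 'e' vs 'e' = match
Position 3: 'z' vs 'b' = DIFFER
Total differences: 1

1


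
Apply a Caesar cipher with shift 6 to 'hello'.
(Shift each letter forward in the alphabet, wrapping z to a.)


Shift each letter by 6: h -> n, e -> k, l -> r, l -> r, o -> u. Result: 'nkrru'.

nkrru


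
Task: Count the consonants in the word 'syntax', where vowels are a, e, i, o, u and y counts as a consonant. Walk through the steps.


Consonants in 'syntax': s, y, n, t, x = 5 consonants.

5


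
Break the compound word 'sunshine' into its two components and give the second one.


Split 'sunshine' into 'sun' + 'shine'. The second part is 'shine'.

shine


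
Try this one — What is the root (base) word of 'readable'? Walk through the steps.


Remove suffix '-able' from 'readable' to get root 'read'.

read


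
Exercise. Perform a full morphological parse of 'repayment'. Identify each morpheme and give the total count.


Step 1: Identify prefix: 're' (meaning: again)
Step 2: Identify root: 'pay'
Step 3: Identify suffix(es): 'ment'
Decomposition: re- (prefix: again) + pay (root) + -ment (suffix: action/result)
Total morphemes: 3

3 morphemes (re- (prefix: again) + pay (root) + -ment (suffix: action/result))


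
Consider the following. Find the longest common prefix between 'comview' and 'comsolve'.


Compare from the start: 3 characters match: 'com'. Mismatch at position 4: 'v' vs 's'.

com


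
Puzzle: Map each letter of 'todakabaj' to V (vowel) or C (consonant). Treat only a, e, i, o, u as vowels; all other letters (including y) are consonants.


Letter mapping: t = C, o = V, d = C, a = V, k = C, a = V, b = C, a = V, j = C.

CVCVCVCVC


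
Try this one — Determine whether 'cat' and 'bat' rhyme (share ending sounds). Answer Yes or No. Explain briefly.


Rime (stressed vowel + following sounds) of 'cat': -at = /æt/
Rime of 'bat': -at = /æt/
/æt/ and /æt/ are the same ending sound, so the words rhyme.

Yes


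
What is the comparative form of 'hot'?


Apply comparative formation (double final consonant, add -er): 'hot' -> 'hotter'.

hotter


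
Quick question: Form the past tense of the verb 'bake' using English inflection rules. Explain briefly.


Apply rule: Add -d (word ends in -e). 'bake' becomes 'baked'.

baked


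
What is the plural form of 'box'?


Apply rule: Add -es (sibilant/fricative ending). 'box' becomes 'boxes'.

boxes


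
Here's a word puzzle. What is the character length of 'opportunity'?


Spell out 'opportunity' and number each letter: o(1), p(2), p(3), o(4), r(5), t(6), u(7), n(8), i(9), t(10), y(11). Total: 11 letters.

11


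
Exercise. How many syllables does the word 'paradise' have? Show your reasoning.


Break 'paradise' into syllables: par-a-dise -> par | a | dise = 3 syllables

3 syllables


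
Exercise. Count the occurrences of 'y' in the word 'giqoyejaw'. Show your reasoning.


Letter 'y' in 'giqoyejaw': found at position(s) 5 = 1 occurrence(s).

1


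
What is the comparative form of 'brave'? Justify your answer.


Apply comparative formation (ends in e: add -r): 'brave' -> 'braver'.

braver


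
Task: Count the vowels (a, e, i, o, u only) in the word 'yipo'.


Vowels in 'yipo': i, o = 2 vowels.

2


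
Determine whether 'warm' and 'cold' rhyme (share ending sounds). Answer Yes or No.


Rime (stressed vowel + following sounds) of 'warm': -arm = /ɔːrm/
Rime of 'cold': -old = /oʊld/
/ɔːrm/ and /oʊld/ are different ending sounds, so the words do not rhyme.

No


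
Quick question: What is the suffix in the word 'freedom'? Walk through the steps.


The word 'freedom' = 'free' (root) + '-dom' (suffix). The suffix is '-dom'.

dom


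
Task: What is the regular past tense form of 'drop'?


Apply rule: Double final consonant and add -ed. 'drop' becomes 'dropped'.

dropped


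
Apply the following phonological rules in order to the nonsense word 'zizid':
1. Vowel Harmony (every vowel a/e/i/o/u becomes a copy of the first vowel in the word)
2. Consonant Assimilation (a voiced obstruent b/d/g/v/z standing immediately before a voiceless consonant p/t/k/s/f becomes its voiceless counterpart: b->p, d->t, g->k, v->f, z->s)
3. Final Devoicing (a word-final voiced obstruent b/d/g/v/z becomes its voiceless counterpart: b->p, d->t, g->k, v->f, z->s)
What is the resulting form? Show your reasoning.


Starting form: 'zizid'
Rule 1: Vowel Harmony: all vowels already match. No change.
Rule 2: Consonant Assimilation: no voiced obstruent (b/d/g/v/z) stands immediately before a voiceless consonant (p/t/k/s/f). No change.
Rule 3: Final Devoicing: word-final voiced obstruent 'd' becomes voiceless 't'. 'zizid' -> 'zizit'
Final form: 'zizit'

zizit


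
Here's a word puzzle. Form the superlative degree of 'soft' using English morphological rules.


Apply superlative formation (add -est): 'soft' -> 'softest'.

softest


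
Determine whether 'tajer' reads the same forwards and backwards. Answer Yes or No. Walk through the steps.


Forward: 'tajer'
Reversed: 'rejat'
They differ.

No


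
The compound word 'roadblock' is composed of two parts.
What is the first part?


Split 'roadblock' into 'road' + 'block'. The first part is 'road'.

road


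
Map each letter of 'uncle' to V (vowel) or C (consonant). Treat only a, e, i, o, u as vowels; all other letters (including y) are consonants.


Letter mapping: u = V, n = C, c = C, l = C, e = V.

VCCCV


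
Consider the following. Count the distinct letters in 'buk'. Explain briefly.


Unique letters in 'buk': {b, k, u} = 3 distinct letters.

3


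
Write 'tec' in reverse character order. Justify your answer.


Reverse 'tec' character by character: 'cet'.

cet


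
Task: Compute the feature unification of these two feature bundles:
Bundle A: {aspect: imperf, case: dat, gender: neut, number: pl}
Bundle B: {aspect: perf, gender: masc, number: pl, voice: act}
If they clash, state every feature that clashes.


Compare features:
aspect: A=imperf vs B=perf -> CLASH
case: A=dat vs B=_ -> unified: dat
gender: A=neut vs B=masc -> CLASH
number: A=pl vs B=pl -> unified: pl
voice: A=_ vs B=act -> unified: act
Clashes detected on features 'aspect' (imperf vs perf) and 'gender' (neut vs masc); unification fails.

CLASH on 'aspect' (imperf vs perf) and 'gender' (neut vs masc)


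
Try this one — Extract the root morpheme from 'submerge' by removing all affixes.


Remove prefix 'sub' from 'submerge' to get root 'merge'.

merge


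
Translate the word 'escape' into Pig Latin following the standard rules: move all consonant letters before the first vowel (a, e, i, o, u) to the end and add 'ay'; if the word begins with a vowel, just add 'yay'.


'escape' starts with a vowel, so add 'yay': 'escapeyay'.

escapeyay


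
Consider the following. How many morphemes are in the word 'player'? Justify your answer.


Decomposition: play (root) + -er (suffix) = 2 morpheme(s)

2 morphemes


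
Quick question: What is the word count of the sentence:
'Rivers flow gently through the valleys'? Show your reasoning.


Split into words: Rivers | flow | gently | through | the | valleys = 6 words.

6


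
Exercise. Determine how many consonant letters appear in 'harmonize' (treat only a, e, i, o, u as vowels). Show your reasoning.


Consonants in 'harmonize': h, r, m, n, z = 5 consonants.

5


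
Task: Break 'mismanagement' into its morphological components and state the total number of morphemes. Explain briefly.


Step 1: Identify prefix: 'mis' (meaning: wrongly)
Step 2: Identify root: 'manage'
Step 3: Identify suffix(es): 'ment'
Decomposition: mis- (prefix: wrongly) + manage (root) + -ment (suffix: action/result)
Total morphemes: 3

3 morphemes (mis- (prefix: wrongly) + manage (root) + -ment (suffix: action/result))


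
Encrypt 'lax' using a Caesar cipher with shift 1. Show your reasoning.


Shift each letter by 1: l -> m, a -> b, x -> y. Result: 'mby'.

mby


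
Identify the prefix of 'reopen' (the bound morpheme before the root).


The word 'reopen' = 're' (prefix) + 'open' (root). The prefix is 're'.

re


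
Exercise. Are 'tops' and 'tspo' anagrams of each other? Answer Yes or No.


Sorted letters of 'tops': 'opst'
Sorted letters of 'tspo': 'opst'
They match.

Yes


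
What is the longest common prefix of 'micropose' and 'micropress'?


Compare from the start: 6 characters match: 'microp'. Mismatch at position 7: 'o' vs 'r'.

microp


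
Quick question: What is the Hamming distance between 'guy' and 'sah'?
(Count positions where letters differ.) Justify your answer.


Alignment:
Position 1: 'g' vs 's' = DIFFER
Position 2: 'u' vs 'a' = DIFFER
Position 3: 'y' vs 'h' = DIFFER
Total differences: 3

3


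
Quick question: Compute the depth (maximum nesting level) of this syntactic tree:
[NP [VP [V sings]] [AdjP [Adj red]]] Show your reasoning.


Count bracket nesting levels:
'[' at pos 0: depth = 1
'[' at pos 4: depth = 2
'[' at pos 8: depth = 3
'[' at pos 19: depth = 2
'[' at pos 25: depth = 3
Maximum depth reached: 3

3


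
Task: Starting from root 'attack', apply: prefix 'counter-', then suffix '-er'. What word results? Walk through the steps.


Step 1: Add prefix 'counter-' to 'attack' = 'counterattack'
Step 2: Add suffix '-er' to 'counterattack' = 'counterattacker'

counterattacker


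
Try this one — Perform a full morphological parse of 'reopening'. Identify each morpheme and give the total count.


Step 1: Identify prefix: 're' (meaning: again)
Step 2: Identify root: 'open'
Step 3: Identify suffix(es): 'ing'
Decomposition: re- (prefix: again) + open (root) + -ing (suffix: ongoing action)
Total morphemes: 3

3 morphemes (re- (prefix: again) + open (root) + -ing (suffix: ongoing action))


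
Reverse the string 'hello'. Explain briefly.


Reverse 'hello' character by character: 'olleh'.

olleh


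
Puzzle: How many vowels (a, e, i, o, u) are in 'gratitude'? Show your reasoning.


Vowels in 'gratitude': a, i, u, e = 4 vowels.

4


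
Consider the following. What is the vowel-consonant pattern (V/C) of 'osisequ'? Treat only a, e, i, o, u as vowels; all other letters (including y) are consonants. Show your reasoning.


Letter mapping: o = V, s = C, i = V, s = C, e = V, q = C, u = V.

VCVCVCV


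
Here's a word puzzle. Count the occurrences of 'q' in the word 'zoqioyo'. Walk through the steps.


Letter 'q' in 'zoqioyo': found at position(s) 3 = 1 occurrence(s).

1


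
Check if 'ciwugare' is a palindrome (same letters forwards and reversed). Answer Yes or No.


Forward: 'ciwugare'
Reversed: 'eraguwic'
They differ.

No


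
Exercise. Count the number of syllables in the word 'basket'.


Break 'basket' into syllables: bas-ket -> bas | ket = 2 syllables

2 syllables


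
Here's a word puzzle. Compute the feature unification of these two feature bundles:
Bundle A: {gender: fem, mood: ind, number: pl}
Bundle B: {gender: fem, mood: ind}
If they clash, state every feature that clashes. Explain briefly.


Compare features:
gender: A=fem vs B=fem -> unified: fem
mood: A=ind vs B=ind -> unified: ind
number: A=pl vs B=_ -> unified: pl
No clashes found.

Unified: {gender: fem, mood: ind, number: pl}


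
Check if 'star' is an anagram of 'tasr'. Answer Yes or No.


Sorted letters of 'star': 'arst'
Sorted letters of 'tasr': 'arst'
They match.

Yes


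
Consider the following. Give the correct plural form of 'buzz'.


Apply rule: Add -es (sibilant/fricative ending). 'buzz' becomes 'buzzes'.

buzzes


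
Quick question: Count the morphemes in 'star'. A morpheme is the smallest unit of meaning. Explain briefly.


Decomposition: star (free morpheme) = 1 morpheme(s)

1 morphemes


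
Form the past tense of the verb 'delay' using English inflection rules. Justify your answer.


Apply rule: Add -ed. 'delay' becomes 'delayed'.

delayed


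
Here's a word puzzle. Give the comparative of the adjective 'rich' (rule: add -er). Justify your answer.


Apply comparative formation (add -er): 'rich' -> 'richer'.

richer


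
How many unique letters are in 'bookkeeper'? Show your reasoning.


Unique letters in 'bookkeeper': {b, e, k, o, p, r} = 6 distinct letters.

6


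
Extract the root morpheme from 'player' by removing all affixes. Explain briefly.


Remove suffix '-er' from 'player' to get root 'play'.

play


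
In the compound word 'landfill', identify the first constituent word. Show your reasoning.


Split 'landfill' into 'land' + 'fill'. The first part is 'land'.

land


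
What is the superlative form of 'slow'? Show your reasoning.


Apply superlative formation (add -est): 'slow' -> 'slowest'.

slowest


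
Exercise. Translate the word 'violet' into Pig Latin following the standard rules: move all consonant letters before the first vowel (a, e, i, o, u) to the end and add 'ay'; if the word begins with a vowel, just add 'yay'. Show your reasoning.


'violet': move consonant cluster 'v' to end and add 'ay': 'ioletvay'.

ioletvay


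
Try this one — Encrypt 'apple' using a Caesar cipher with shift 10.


Shift each letter by 10: a -> k, p -> z, p -> z, l -> v, e -> o. Result: 'kzzvo'.

kzzvo


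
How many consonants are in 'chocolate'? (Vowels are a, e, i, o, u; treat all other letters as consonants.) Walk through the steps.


Consonants in 'chocolate': c, h, c, l, t = 5 consonants.

5


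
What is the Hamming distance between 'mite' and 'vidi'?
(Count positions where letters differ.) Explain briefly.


Alignment:
Position 1: 'm' vs 'v' = DIFFER
Position 2: 'i' vs 'i' = match
Position 3: 't' vs 'd' = DIFFER
Position 4: 'e' vs 'i' = DIFFER
Total differences: 3

3


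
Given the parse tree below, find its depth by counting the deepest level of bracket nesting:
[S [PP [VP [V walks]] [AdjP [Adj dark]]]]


Count bracket nesting levels:
'[' at pos 0: depth = 1
'[' at pos 3: depth = 2
'[' at pos 7: depth = 3
'[' at pos 11: depth = 4
'[' at pos 22: depth = 3
'[' at pos 28: depth = 4
Maximum depth reached: 4

4


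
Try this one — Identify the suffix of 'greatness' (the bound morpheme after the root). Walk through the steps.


The word 'greatness' = 'great' (root) + '-ness' (suffix). The suffix is '-ness'.

ness


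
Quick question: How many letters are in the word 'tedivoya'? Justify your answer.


Spell out 'tedivoya' and number each letter: t(1), e(2), d(3), i(4), v(5), o(6), y(7), a(8). Total: 8 letters.

8


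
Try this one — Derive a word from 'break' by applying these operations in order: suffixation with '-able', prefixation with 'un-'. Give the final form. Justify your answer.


Step 1: Add suffix '-able' to 'break' = 'breakable'
Step 2: Add prefix 'un-' to 'breakable' = 'unbreakable'

unbreakable


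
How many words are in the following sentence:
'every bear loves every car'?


Split into words: every | bear | loves | every | car = 5 words.

5


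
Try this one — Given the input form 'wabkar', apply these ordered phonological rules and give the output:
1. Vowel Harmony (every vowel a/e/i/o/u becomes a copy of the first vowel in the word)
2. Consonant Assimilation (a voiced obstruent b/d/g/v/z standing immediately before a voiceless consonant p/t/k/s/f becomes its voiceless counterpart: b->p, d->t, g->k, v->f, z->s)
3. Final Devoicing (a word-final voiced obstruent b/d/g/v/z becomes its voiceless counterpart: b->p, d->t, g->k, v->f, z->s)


Starting form: 'wabkar'
Rule 1: Vowel Harmony: all vowels already match. No change.
Rule 2: Consonant Assimilation: voiced obstruent before voiceless consonant becomes voiceless ('bk' -> 'pk'). 'wabkar' -> 'wapkar'
Rule 3: Final Devoicing: final consonant 'r' is not one of the voiced obstruents b/d/g/v/z. No change.
Final form: 'wapkar'

wapkar


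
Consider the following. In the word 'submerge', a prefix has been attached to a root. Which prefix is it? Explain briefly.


The word 'submerge' = 'sub' (prefix) + 'merge' (root). The prefix is 'sub'.

sub


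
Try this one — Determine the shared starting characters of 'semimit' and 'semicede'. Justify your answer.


Compare from the start: 4 characters match: 'semi'. Mismatch at position 5: 'm' vs 'c'.

semi


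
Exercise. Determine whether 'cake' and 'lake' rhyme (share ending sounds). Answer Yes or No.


Rime (stressed vowel + following sounds) of 'cake': -ake = /eɪk/
Rime of 'lake': -ake = /eɪk/
/eɪk/ and /eɪk/ are the same ending sound, so the words rhyme.

Yes


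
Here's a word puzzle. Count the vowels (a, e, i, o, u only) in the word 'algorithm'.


Vowels in 'algorithm': a, o, i = 3 vowels.

3


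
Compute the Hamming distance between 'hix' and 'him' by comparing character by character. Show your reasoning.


Alignment:
Position 1: 'h' vs 'h' = match
Position 2: 'i' vs 'i' = match
Position 3: 'x' vs 'm' = DIFFER
Total differences: 1

1


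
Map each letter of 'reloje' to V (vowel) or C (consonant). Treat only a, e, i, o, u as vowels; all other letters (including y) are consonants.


Letter mapping: r = C, e = V, l = C, o = V, j = C, e = V.

CVCVCV


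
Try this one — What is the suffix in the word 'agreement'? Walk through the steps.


The word 'agreement' = 'agree' (root) + '-ment' (suffix). The suffix is '-ment'.

ment
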